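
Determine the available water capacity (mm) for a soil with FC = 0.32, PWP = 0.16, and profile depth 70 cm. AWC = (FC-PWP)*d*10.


AWC = (FC - PWP) * d * 10
AWC = (0.32 - 0.16) * 70 * 10
AWC = 0.1600 * 70 * 10

112.0000 mm


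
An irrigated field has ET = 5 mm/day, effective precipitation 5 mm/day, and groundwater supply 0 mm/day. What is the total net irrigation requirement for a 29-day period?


Daily deficit = ET - Pe - GW = 5 - 5 - 0 = 0 mm/day
NIR = 0 * 29 = 0 mm

0 mm


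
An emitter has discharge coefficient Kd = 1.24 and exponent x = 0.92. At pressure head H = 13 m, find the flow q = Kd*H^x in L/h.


q = Kd * H^x = 1.24 * 13^0.92 = 1.24 * 10.588340

13.1295 L/h


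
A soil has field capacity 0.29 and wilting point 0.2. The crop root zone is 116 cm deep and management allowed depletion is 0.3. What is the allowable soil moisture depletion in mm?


SMD = (FC - PWP) * d * MAD * 10
SMD = (0.29 - 0.2) * 116 * 0.3 * 10
SMD = 0.0900 * 116 * 0.3 * 10

31.3200 mm


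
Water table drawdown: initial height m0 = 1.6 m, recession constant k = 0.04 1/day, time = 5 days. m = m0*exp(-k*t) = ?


m = m0 * exp(-k*t)
m = 1.6 * exp(-0.04 * 5)
m = 1.6 * exp(-0.2000)

1.3100 m


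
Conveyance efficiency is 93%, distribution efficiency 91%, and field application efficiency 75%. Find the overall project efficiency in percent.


Ec = 0.93, Eb = 0.91, Ea = 0.75
E = 0.93 * 0.91 * 0.75 * 100 = 63.4725%

63.4725 %


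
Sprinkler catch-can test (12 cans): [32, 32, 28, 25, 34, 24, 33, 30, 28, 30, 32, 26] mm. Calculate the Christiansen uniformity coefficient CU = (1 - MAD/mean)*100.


mean = 29.500000 mm
MAD = 2.750000 mm
CU = (1 - 2.750000/29.500000)*100

90.6780 %


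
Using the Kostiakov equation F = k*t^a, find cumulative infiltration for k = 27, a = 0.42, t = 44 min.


F = k * t^a = 27 * 44^0.42
F = 27 * 4.900610

132.3165 mm


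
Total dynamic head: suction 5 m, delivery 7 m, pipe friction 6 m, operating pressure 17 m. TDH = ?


TDH = Hs + Hd + hf + Hp = 5 + 7 + 6 + 17 = 35

35 m


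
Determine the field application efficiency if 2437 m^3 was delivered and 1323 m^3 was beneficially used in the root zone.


Ea = V_root / V_field * 100 = 1323 / 2437 * 100 = 54.2881%

54.2881 %


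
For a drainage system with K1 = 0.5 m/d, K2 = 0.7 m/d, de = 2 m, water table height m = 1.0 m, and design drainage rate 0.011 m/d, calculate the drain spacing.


S^2 = 8*K2*de*m/q + 4*K1*m^2/q
S^2 = 8*0.7*2*1.0/0.011 + 4*0.5*1.0^2/0.011
S = sqrt(1200.0000)

34.6410 m


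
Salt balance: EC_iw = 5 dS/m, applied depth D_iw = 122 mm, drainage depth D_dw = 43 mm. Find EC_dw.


EC_dw = EC_iw * D_iw / D_dw
EC_dw = 5 * 122 / 43
EC_dw = 610 / 43

14.1860 dS/m


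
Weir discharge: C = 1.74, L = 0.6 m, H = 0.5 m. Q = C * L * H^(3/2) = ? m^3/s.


Q = C * L * H^(3/2) = 1.74 * 0.6 * 0.5^1.5 = 1.74 * 0.6 * 0.353553

0.3691 m^3/s


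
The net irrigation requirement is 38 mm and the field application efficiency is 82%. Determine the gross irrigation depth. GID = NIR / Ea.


Ea = 82% = 0.82
GID = NIR / Ea = 38 / 0.82 = 46.3415 mm

46.3415 mm


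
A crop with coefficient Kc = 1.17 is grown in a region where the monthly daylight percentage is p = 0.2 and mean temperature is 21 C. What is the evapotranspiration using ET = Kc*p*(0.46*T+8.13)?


ET = Kc * p * (0.46*T + 8.13)
ET = 1.17 * 0.2 * (0.46*21 + 8.13)
ET = 1.17 * 0.2 * 17.7900

4.1629 mm/day


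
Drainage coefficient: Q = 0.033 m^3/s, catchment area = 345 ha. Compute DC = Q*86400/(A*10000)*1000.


DC = Q * 86400 / (A * 10000) * 1000
DC = 0.033 * 86400 / (345 * 10000) * 1000
DC = 2851200.0000 / 3450000

0.8264 mm/day


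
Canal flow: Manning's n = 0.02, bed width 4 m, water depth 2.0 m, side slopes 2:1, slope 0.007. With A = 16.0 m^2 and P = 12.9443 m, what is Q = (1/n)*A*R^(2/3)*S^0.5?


R = A/P = 16.0/12.9443 = 1.236065
Q = (1/0.02) * 16.0 * 1.236065^(2/3) * 0.007^0.5

77.0903 m^3/s


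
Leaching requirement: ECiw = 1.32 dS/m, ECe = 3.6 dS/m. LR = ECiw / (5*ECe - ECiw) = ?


LR = ECiw / (5*ECe - ECiw)
LR = 1.32 / (5*3.6 - 1.32)
LR = 1.32 / 16.6800

0.0791


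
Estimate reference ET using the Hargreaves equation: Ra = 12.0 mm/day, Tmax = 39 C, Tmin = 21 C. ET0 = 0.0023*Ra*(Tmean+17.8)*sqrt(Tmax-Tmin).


Tmean = (Tmax + Tmin)/2 = (39 + 21)/2 = 30.0
ET0 = 0.0023 * 12.0 * (30.0 + 17.8) * sqrt(39 - 21)
ET0 = 0.0023 * 12.0 * 47.8 * 4.242641

5.5972 mm/day


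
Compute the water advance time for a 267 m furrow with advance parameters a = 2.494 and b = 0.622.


t = (L/a)^(1/b)
t = (267/2.494)^(1/0.622)
t = 107.056937^(1/0.622)

1832.5099 min


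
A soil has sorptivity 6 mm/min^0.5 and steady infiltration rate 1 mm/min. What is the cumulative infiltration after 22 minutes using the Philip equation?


F = S*sqrt(t) + A*t
F = 6*sqrt(22) + 1*22
F = 6*4.690416 + 22

50.1425 mm


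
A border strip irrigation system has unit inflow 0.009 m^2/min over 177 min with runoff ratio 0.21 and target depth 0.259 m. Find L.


L = q*t/((1+r)*Z)
L = 0.009*177/((1+0.21)*0.259)
L = 1.593/0.31339

5.0831 m


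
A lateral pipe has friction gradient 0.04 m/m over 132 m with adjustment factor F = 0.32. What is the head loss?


hf = J * L * F = 0.04 * 132 * 0.32 = 1.6896 m

1.6896 m


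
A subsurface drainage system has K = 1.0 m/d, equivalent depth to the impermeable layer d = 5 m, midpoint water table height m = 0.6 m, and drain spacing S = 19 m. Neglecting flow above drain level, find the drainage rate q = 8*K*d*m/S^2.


q = 8*K*d*m/S^2
q = 8*1.0*5*0.6/19^2
q = 24.0000 / 361

0.0665 m/d


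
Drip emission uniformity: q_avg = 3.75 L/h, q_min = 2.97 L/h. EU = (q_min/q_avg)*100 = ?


EU = (q_min/q_avg)*100 = (2.97/3.75)*100 = 79.2000%

79.2000 %


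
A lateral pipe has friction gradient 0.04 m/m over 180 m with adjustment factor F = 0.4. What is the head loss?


hf = J * L * F = 0.04 * 180 * 0.4 = 2.8800 m

2.8800 m


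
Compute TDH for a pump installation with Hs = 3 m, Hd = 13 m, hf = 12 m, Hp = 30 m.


TDH = Hs + Hd + hf + Hp = 3 + 13 + 12 + 30 = 58

58 m


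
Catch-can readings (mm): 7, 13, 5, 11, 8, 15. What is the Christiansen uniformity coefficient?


mean = 9.833333 mm
MAD = 3.166667 mm
CU = (1 - 3.166667/9.833333)*100

67.7966 %


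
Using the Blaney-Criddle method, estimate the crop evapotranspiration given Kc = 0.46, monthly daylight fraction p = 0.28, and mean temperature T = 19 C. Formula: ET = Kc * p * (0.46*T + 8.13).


ET = Kc * p * (0.46*T + 8.13)
ET = 0.46 * 0.28 * (0.46*19 + 8.13)
ET = 0.46 * 0.28 * 16.8700

2.1729 mm/day


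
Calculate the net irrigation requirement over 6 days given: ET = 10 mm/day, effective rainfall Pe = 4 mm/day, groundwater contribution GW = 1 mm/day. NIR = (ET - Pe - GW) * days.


Daily deficit = ET - Pe - GW = 10 - 4 - 1 = 5 mm/day
NIR = 5 * 6 = 30 mm

30.0000 mm


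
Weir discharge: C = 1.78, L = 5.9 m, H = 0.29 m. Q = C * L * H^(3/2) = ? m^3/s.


Q = C * L * H^(3/2) = 1.78 * 5.9 * 0.29^1.5 = 1.78 * 5.9 * 0.156170

1.6401 m^3/s


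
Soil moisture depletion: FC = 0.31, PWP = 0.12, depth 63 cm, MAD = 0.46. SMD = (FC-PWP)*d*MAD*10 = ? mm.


SMD = (FC - PWP) * d * MAD * 10
SMD = (0.31 - 0.12) * 63 * 0.46 * 10
SMD = 0.1900 * 63 * 0.46 * 10

55.0620 mm


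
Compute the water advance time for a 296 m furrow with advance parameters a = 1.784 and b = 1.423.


t = (L/a)^(1/b)
t = (296/1.784)^(1/1.423)
t = 165.919283^(1/1.423)

36.3088 min


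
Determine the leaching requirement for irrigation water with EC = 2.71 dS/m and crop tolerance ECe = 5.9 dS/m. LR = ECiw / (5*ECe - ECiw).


LR = ECiw / (5*ECe - ECiw)
LR = 2.71 / (5*5.9 - 2.71)
LR = 2.71 / 26.7900

0.1012


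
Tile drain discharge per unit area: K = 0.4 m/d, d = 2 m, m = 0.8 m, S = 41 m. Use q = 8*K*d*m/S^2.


q = 8*K*d*m/S^2
q = 8*0.4*2*0.8/41^2
q = 5.1200 / 1681

0.0030 m/d


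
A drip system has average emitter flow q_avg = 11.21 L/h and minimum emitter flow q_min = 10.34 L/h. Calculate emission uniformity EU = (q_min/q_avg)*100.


EU = (q_min/q_avg)*100 = (10.34/11.21)*100 = 92.2391%

92.2391 %


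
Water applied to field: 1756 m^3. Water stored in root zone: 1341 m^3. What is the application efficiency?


Ea = V_root / V_field * 100 = 1341 / 1756 * 100 = 76.3667%

76.3667 %


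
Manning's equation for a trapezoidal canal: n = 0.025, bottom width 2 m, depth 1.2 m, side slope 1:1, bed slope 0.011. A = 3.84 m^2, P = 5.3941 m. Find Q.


R = A/P = 3.84/5.3941 = 0.711889
Q = (1/0.025) * 3.84 * 0.711889^(2/3) * 0.011^0.5

12.8439 m^3/s


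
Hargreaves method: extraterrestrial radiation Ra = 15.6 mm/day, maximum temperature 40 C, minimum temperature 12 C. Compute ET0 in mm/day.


Tmean = (Tmax + Tmin)/2 = (40 + 12)/2 = 26.0
ET0 = 0.0023 * 15.6 * (26.0 + 17.8) * sqrt(40 - 12)
ET0 = 0.0023 * 15.6 * 43.8 * 5.291503

8.3158 mm/day


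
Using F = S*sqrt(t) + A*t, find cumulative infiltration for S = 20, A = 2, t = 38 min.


F = S*sqrt(t) + A*t
F = 20*sqrt(38) + 2*38
F = 20*6.164414 + 76

199.2883 mm


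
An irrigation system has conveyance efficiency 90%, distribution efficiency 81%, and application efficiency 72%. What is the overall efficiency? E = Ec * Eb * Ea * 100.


Ec = 0.9, Eb = 0.81, Ea = 0.72
E = 0.9 * 0.81 * 0.72 * 100 = 52.4880%

52.4880 %


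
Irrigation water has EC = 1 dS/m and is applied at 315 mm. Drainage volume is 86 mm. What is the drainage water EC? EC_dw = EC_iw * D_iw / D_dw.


EC_dw = EC_iw * D_iw / D_dw
EC_dw = 1 * 315 / 86
EC_dw = 315 / 86

3.6628 dS/m


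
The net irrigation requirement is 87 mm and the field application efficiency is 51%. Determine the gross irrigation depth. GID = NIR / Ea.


Ea = 51% = 0.51
GID = NIR / Ea = 87 / 0.51 = 170.5882 mm

170.5882 mm


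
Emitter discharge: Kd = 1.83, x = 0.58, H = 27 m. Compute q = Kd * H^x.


q = Kd * H^x = 1.83 * 27^0.58 = 1.83 * 6.763804

12.3778 L/h


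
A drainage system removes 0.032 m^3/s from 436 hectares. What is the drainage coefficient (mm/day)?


DC = Q * 86400 / (A * 10000) * 1000
DC = 0.032 * 86400 / (436 * 10000) * 1000
DC = 2764800.0000 / 4360000

0.6341 mm/day


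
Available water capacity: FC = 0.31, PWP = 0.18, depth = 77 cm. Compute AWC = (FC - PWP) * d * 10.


AWC = (FC - PWP) * d * 10
AWC = (0.31 - 0.18) * 77 * 10
AWC = 0.1300 * 77 * 10

100.1000 mm


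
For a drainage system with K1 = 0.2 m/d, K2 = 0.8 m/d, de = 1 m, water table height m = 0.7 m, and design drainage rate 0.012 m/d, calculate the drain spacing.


S^2 = 8*K2*de*m/q + 4*K1*m^2/q
S^2 = 8*0.8*1*0.7/0.012 + 4*0.2*0.7^2/0.012
S = sqrt(406.0000)

20.1494 m


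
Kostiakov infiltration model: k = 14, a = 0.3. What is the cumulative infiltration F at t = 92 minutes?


F = k * t^a = 14 * 92^0.3
F = 14 * 3.882722

54.3581 mm


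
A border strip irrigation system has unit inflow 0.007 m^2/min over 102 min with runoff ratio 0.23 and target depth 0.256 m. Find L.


L = q*t/((1+r)*Z)
L = 0.007*102/((1+0.23)*0.256)
L = 0.714/0.31488

2.2675 m


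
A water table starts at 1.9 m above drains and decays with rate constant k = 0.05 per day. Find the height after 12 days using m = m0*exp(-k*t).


m = m0 * exp(-k*t)
m = 1.9 * exp(-0.05 * 12)
m = 1.9 * exp(-0.6000)

1.0427 m


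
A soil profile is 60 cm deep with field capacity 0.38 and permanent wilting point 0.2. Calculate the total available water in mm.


AWC = (FC - PWP) * d * 10
AWC = (0.38 - 0.2) * 60 * 10
AWC = 0.1800 * 60 * 10

108.0000 mm


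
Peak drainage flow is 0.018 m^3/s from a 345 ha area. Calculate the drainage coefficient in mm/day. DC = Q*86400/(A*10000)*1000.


DC = Q * 86400 / (A * 10000) * 1000
DC = 0.018 * 86400 / (345 * 10000) * 1000
DC = 1555200.0000 / 3450000

0.4508 mm/day


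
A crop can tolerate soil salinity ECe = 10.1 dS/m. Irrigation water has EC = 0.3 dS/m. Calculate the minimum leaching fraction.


LR = ECiw / (5*ECe - ECiw)
LR = 0.3 / (5*10.1 - 0.3)
LR = 0.3 / 50.2000

0.0060


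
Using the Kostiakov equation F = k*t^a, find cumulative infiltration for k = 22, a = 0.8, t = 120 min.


F = k * t^a = 22 * 120^0.8
F = 22 * 46.062234

1013.3691 mm


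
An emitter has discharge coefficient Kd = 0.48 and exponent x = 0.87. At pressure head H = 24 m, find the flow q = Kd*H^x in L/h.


q = Kd * H^x = 0.48 * 24^0.87 = 0.48 * 15.877561

7.6212 L/h


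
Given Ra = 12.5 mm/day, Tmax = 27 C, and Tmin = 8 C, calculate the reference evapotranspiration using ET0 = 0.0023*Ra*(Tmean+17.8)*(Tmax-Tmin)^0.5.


Tmean = (Tmax + Tmin)/2 = (27 + 8)/2 = 17.5
ET0 = 0.0023 * 12.5 * (17.5 + 17.8) * sqrt(27 - 8)
ET0 = 0.0023 * 12.5 * 35.3 * 4.358899

4.4237 mm/day


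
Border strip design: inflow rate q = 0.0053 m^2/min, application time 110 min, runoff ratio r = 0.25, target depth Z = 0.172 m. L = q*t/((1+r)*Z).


L = q*t/((1+r)*Z)
L = 0.0053*110/((1+0.25)*0.172)
L = 0.583/0.215

2.7116 m


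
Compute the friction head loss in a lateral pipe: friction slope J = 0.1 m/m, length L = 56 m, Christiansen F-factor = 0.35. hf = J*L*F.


hf = J * L * F = 0.1 * 56 * 0.35 = 1.9600 m

1.9600 m


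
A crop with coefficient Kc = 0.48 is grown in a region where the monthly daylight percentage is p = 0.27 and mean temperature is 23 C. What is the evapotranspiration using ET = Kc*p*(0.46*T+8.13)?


ET = Kc * p * (0.46*T + 8.13)
ET = 0.48 * 0.27 * (0.46*23 + 8.13)
ET = 0.48 * 0.27 * 18.7100

2.4248 mm/day


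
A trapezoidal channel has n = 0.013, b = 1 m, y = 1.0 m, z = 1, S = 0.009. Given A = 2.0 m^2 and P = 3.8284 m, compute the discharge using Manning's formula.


R = A/P = 2.0/3.8284 = 0.522411
Q = (1/0.013) * 2.0 * 0.522411^(2/3) * 0.009^0.5

9.4671 m^3/s


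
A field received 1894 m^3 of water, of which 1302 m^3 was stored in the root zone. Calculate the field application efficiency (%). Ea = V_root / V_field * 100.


Ea = V_root / V_field * 100 = 1302 / 1894 * 100 = 68.7434%

68.7434 %


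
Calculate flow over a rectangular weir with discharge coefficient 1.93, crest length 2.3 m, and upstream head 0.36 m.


Q = C * L * H^(3/2) = 1.93 * 2.3 * 0.36^1.5 = 1.93 * 2.3 * 0.216000

0.9588 m^3/s


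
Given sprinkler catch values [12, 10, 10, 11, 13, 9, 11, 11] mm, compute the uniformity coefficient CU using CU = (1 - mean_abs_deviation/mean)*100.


mean = 10.875000 mm
MAD = 0.906250 mm
CU = (1 - 0.906250/10.875000)*100

91.6667 %


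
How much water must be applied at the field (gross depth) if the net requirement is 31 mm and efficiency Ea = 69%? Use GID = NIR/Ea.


Ea = 69% = 0.69
GID = NIR / Ea = 31 / 0.69 = 44.9275 mm

44.9275 mm


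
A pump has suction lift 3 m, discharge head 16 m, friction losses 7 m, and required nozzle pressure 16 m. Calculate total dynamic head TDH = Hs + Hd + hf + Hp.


TDH = Hs + Hd + hf + Hp = 3 + 16 + 7 + 16 = 42

42 m


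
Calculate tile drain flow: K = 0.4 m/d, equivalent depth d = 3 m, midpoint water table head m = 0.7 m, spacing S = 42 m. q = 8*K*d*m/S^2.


q = 8*K*d*m/S^2
q = 8*0.4*3*0.7/42^2
q = 6.7200 / 1764

0.0038 m/d


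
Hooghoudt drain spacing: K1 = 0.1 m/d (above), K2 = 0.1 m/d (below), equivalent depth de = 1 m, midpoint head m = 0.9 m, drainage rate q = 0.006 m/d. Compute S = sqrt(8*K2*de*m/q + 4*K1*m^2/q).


S^2 = 8*K2*de*m/q + 4*K1*m^2/q
S^2 = 8*0.1*1*0.9/0.006 + 4*0.1*0.9^2/0.006
S = sqrt(174.0000)

13.1909 m


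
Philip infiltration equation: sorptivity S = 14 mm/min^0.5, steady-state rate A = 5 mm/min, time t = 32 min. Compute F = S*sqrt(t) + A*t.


F = S*sqrt(t) + A*t
F = 14*sqrt(32) + 5*32
F = 14*5.656854 + 160

239.1960 mm


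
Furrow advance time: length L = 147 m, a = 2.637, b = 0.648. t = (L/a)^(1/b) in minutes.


t = (L/a)^(1/b)
t = (147/2.637)^(1/0.648)
t = 55.745165^(1/0.648)

495.1813 min


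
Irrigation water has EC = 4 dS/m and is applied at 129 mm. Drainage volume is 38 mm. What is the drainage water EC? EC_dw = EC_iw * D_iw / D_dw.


EC_dw = EC_iw * D_iw / D_dw
EC_dw = 4 * 129 / 38
EC_dw = 516 / 38

13.5789 dS/m


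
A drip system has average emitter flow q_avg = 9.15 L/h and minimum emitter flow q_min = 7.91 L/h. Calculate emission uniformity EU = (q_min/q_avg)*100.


EU = (q_min/q_avg)*100 = (7.91/9.15)*100 = 86.4481%

86.4481 %


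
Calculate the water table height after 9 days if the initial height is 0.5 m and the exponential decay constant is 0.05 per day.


m = m0 * exp(-k*t)
m = 0.5 * exp(-0.05 * 9)
m = 0.5 * exp(-0.4500)

0.3188 m


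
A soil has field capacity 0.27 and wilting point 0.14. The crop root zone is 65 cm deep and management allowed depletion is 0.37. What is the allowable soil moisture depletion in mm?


SMD = (FC - PWP) * d * MAD * 10
SMD = (0.27 - 0.14) * 65 * 0.37 * 10
SMD = 0.1300 * 65 * 0.37 * 10

31.2650 mm


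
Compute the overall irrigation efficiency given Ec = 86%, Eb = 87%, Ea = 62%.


Ec = 0.86, Eb = 0.87, Ea = 0.62
E = 0.86 * 0.87 * 0.62 * 100 = 46.3884%

46.3884 %


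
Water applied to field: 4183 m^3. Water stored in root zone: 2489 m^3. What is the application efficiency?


Ea = V_root / V_field * 100 = 2489 / 4183 * 100 = 59.5027%

59.5027 %


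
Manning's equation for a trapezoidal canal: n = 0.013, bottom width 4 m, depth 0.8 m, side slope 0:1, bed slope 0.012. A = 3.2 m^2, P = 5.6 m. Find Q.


R = A/P = 3.2/5.6 = 0.571429
Q = (1/0.013) * 3.2 * 0.571429^(2/3) * 0.012^0.5

18.5683 m^3/s


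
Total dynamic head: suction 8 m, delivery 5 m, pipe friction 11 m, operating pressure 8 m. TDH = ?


TDH = Hs + Hd + hf + Hp = 8 + 5 + 11 + 8 = 32

32 m


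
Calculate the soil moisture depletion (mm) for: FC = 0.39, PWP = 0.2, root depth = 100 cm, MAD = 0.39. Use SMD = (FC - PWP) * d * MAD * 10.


SMD = (FC - PWP) * d * MAD * 10
SMD = (0.39 - 0.2) * 100 * 0.39 * 10
SMD = 0.1900 * 100 * 0.39 * 10

74.1000 mm


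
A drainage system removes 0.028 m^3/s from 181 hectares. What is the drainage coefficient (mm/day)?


DC = Q * 86400 / (A * 10000) * 1000
DC = 0.028 * 86400 / (181 * 10000) * 1000
DC = 2419200.0000 / 1810000

1.3366 mm/day


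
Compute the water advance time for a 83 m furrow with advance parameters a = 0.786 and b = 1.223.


t = (L/a)^(1/b)
t = (83/0.786)^(1/1.223)
t = 105.597964^(1/1.223)

45.1508 min


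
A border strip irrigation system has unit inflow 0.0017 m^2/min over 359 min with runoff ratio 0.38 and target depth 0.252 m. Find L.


L = q*t/((1+r)*Z)
L = 0.0017*359/((1+0.38)*0.252)
L = 0.6103/0.34776

1.7549 m


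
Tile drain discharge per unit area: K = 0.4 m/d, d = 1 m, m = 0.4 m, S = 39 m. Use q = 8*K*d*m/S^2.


q = 8*K*d*m/S^2
q = 8*0.4*1*0.4/39^2
q = 1.2800 / 1521

8.4155e-04 m/d


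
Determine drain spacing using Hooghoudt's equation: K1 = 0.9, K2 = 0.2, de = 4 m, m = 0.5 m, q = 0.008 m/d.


S^2 = 8*K2*de*m/q + 4*K1*m^2/q
S^2 = 8*0.2*4*0.5/0.008 + 4*0.9*0.5^2/0.008
S = sqrt(512.5000)

22.6385 m


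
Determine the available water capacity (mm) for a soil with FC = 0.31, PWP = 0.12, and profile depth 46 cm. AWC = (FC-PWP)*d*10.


AWC = (FC - PWP) * d * 10
AWC = (0.31 - 0.12) * 46 * 10
AWC = 0.1900 * 46 * 10

87.4000 mm


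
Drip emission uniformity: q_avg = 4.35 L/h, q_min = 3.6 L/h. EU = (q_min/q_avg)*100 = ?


EU = (q_min/q_avg)*100 = (3.6/4.35)*100 = 82.7586%

82.7586 %


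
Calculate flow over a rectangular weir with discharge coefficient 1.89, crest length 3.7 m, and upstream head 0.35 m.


Q = C * L * H^(3/2) = 1.89 * 3.7 * 0.35^1.5 = 1.89 * 3.7 * 0.207063

1.4480 m^3/s


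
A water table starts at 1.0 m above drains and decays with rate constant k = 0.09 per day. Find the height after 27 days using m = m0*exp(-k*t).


m = m0 * exp(-k*t)
m = 1.0 * exp(-0.09 * 27)
m = 1.0 * exp(-2.4300)

0.0880 m


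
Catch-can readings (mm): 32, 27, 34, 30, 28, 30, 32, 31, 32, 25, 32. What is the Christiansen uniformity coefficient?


mean = 30.272727 mm
MAD = 2.066116 mm
CU = (1 - 2.066116/30.272727)*100

93.1750 %


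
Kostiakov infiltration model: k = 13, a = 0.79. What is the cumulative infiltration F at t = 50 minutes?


F = k * t^a = 13 * 50^0.79
F = 13 * 21.988029

285.8444 mm


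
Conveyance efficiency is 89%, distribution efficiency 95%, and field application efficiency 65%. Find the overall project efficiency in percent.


Ec = 0.89, Eb = 0.95, Ea = 0.65
E = 0.89 * 0.95 * 0.65 * 100 = 54.9575%

54.9575 %


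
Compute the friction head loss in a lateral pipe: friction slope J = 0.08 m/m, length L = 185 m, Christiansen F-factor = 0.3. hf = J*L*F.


hf = J * L * F = 0.08 * 185 * 0.3 = 4.4400 m

4.4400 m


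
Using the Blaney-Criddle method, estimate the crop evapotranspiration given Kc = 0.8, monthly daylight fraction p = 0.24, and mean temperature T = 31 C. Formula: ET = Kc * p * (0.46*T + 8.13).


ET = Kc * p * (0.46*T + 8.13)
ET = 0.8 * 0.24 * (0.46*31 + 8.13)
ET = 0.8 * 0.24 * 22.3900

4.2989 mm/day


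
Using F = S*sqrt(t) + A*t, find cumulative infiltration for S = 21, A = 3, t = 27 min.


F = S*sqrt(t) + A*t
F = 21*sqrt(27) + 3*27
F = 21*5.196152 + 81

190.1192 mm


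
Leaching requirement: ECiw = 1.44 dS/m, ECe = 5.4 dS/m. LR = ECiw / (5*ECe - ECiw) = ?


LR = ECiw / (5*ECe - ECiw)
LR = 1.44 / (5*5.4 - 1.44)
LR = 1.44 / 25.5600

0.0563


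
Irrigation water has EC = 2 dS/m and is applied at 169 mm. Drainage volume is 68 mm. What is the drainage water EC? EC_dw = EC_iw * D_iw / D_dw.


EC_dw = EC_iw * D_iw / D_dw
EC_dw = 2 * 169 / 68
EC_dw = 338 / 68

4.9706 dS/m


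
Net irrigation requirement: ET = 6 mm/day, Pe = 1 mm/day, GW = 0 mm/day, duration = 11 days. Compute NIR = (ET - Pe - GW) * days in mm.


Daily deficit = ET - Pe - GW = 6 - 1 - 0 = 5 mm/day
NIR = 5 * 11 = 55 mm

55.0000 mm


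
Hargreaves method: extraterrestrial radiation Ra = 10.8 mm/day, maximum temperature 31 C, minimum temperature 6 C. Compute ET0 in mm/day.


Tmean = (Tmax + Tmin)/2 = (31 + 6)/2 = 18.5
ET0 = 0.0023 * 10.8 * (18.5 + 17.8) * sqrt(31 - 6)
ET0 = 0.0023 * 10.8 * 36.3 * 5.000000

4.5085 mm/day


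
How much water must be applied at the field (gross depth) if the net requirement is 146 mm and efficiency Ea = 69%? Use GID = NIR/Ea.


Ea = 69% = 0.69
GID = NIR / Ea = 146 / 0.69 = 211.5942 mm

211.5942 mm


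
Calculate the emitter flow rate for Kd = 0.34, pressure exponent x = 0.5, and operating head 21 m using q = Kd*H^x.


q = Kd * H^x = 0.34 * 21^0.5 = 0.34 * 4.582576

1.5581 L/h


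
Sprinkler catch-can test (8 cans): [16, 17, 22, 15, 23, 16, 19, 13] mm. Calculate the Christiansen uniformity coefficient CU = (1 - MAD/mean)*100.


mean = 17.625000 mm
MAD = 2.781250 mm
CU = (1 - 2.781250/17.625000)*100

84.2199 %


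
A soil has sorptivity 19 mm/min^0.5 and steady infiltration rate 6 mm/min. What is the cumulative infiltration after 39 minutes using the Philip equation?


F = S*sqrt(t) + A*t
F = 19*sqrt(39) + 6*39
F = 19*6.244998 + 234

352.6550 mm


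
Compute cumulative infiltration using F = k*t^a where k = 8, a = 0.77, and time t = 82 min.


F = k * t^a = 8 * 82^0.77
F = 8 * 29.760256

238.0820 mm


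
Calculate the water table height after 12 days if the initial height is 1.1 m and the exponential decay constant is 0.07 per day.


m = m0 * exp(-k*t)
m = 1.1 * exp(-0.07 * 12)
m = 1.1 * exp(-0.8400)

0.4749 m


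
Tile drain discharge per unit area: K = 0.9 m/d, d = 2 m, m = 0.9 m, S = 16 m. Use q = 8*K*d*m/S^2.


q = 8*K*d*m/S^2
q = 8*0.9*2*0.9/16^2
q = 12.9600 / 256

0.0506 m/d


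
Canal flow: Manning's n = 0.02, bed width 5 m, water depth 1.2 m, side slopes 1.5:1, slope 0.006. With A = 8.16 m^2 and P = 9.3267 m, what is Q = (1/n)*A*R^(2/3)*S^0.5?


R = A/P = 8.16/9.3267 = 0.874908
Q = (1/0.02) * 8.16 * 0.874908^(2/3) * 0.006^0.5

28.9097 m^3/s


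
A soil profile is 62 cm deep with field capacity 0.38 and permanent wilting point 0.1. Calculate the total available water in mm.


AWC = (FC - PWP) * d * 10
AWC = (0.38 - 0.1) * 62 * 10
AWC = 0.2800 * 62 * 10

173.6000 mm


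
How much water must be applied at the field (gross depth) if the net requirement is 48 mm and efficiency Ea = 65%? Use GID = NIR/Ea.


Ea = 65% = 0.65
GID = NIR / Ea = 48 / 0.65 = 73.8462 mm

73.8462 mm


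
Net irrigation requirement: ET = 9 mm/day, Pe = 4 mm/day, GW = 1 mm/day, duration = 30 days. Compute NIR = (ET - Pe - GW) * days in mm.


Daily deficit = ET - Pe - GW = 9 - 4 - 1 = 4 mm/day
NIR = 4 * 30 = 120 mm

120.0000 mm


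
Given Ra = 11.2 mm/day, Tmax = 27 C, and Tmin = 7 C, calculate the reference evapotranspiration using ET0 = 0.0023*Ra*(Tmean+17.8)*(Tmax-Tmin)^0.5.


Tmean = (Tmax + Tmin)/2 = (27 + 7)/2 = 17.0
ET0 = 0.0023 * 11.2 * (17.0 + 17.8) * sqrt(27 - 7)
ET0 = 0.0023 * 11.2 * 34.8 * 4.472136

4.0090 mm/day


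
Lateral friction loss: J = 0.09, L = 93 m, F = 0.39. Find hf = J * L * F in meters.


hf = J * L * F = 0.09 * 93 * 0.39 = 3.2643 m

3.2643 m


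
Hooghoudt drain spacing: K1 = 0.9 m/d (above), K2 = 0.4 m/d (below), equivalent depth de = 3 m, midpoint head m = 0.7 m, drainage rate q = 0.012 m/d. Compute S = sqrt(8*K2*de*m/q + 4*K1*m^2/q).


S^2 = 8*K2*de*m/q + 4*K1*m^2/q
S^2 = 8*0.4*3*0.7/0.012 + 4*0.9*0.7^2/0.012
S = sqrt(707.0000)

26.5895 m


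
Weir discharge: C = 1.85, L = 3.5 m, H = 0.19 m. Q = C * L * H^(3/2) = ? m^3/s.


Q = C * L * H^(3/2) = 1.85 * 3.5 * 0.19^1.5 = 1.85 * 3.5 * 0.082819

0.5363 m^3/s


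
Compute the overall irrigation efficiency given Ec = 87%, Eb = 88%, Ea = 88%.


Ec = 0.87, Eb = 0.88, Ea = 0.88
E = 0.87 * 0.88 * 0.88 * 100 = 67.3728%

67.3728 %


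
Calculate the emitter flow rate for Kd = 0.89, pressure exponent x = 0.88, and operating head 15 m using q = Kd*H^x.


q = Kd * H^x = 0.89 * 15^0.88 = 0.89 * 10.838279

9.6461 L/h


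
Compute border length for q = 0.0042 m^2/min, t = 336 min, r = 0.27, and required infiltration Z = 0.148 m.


L = q*t/((1+r)*Z)
L = 0.0042*336/((1+0.27)*0.148)
L = 1.4112/0.18796

7.5080 m


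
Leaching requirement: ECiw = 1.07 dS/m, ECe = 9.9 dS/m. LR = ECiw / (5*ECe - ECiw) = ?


LR = ECiw / (5*ECe - ECiw)
LR = 1.07 / (5*9.9 - 1.07)
LR = 1.07 / 48.4300

0.0221


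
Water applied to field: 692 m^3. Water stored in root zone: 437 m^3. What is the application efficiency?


Ea = V_root / V_field * 100 = 437 / 692 * 100 = 63.1503%

63.1503 %


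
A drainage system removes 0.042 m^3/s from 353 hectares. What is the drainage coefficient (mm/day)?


DC = Q * 86400 / (A * 10000) * 1000
DC = 0.042 * 86400 / (353 * 10000) * 1000
DC = 3628800.0000 / 3530000

1.0280 mm/day


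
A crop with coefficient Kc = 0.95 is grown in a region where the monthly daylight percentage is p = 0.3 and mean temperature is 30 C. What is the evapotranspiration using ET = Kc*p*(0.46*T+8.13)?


ET = Kc * p * (0.46*T + 8.13)
ET = 0.95 * 0.3 * (0.46*30 + 8.13)
ET = 0.95 * 0.3 * 21.9300

6.2500 mm/day


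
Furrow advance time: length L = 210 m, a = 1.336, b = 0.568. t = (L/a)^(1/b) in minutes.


t = (L/a)^(1/b)
t = (210/1.336)^(1/0.568)
t = 157.185629^(1/0.568)

7360.7829 min


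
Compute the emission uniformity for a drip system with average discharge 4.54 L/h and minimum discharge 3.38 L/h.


EU = (q_min/q_avg)*100 = (3.38/4.54)*100 = 74.4493%

74.4493 %


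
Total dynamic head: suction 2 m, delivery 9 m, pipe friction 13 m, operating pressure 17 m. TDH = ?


TDH = Hs + Hd + hf + Hp = 2 + 9 + 13 + 17 = 41

41 m


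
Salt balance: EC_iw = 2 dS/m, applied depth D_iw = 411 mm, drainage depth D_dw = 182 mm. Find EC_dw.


EC_dw = EC_iw * D_iw / D_dw
EC_dw = 2 * 411 / 182
EC_dw = 822 / 182

4.5165 dS/m


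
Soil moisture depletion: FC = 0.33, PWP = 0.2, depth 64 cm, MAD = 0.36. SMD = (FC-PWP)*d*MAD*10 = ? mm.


SMD = (FC - PWP) * d * MAD * 10
SMD = (0.33 - 0.2) * 64 * 0.36 * 10
SMD = 0.1300 * 64 * 0.36 * 10

29.9520 mm


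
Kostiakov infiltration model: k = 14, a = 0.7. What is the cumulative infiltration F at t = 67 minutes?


F = k * t^a = 14 * 67^0.7
F = 14 * 18.978084

265.6932 mm


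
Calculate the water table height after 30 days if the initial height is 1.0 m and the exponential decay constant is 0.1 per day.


m = m0 * exp(-k*t)
m = 1.0 * exp(-0.1 * 30)
m = 1.0 * exp(-3.0000)

0.0498 m


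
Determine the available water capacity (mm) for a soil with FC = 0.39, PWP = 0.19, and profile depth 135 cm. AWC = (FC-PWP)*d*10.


AWC = (FC - PWP) * d * 10
AWC = (0.39 - 0.19) * 135 * 10
AWC = 0.2000 * 135 * 10

270.0000 mm


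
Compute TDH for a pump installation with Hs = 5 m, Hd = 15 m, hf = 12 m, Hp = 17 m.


TDH = Hs + Hd + hf + Hp = 5 + 15 + 12 + 17 = 49

49 m


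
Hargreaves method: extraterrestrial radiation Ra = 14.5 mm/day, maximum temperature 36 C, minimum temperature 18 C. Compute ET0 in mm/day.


Tmean = (Tmax + Tmin)/2 = (36 + 18)/2 = 27.0
ET0 = 0.0023 * 14.5 * (27.0 + 17.8) * sqrt(36 - 18)
ET0 = 0.0023 * 14.5 * 44.8 * 4.242641

6.3388 mm/day


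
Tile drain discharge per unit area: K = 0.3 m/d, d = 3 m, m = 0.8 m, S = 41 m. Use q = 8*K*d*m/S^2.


q = 8*K*d*m/S^2
q = 8*0.3*3*0.8/41^2
q = 5.7600 / 1681

0.0034 m/d


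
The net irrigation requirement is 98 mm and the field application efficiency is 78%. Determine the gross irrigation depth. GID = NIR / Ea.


Ea = 78% = 0.78
GID = NIR / Ea = 98 / 0.78 = 125.6410 mm

125.6410 mm


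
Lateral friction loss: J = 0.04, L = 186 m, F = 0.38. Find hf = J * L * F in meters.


hf = J * L * F = 0.04 * 186 * 0.38 = 2.8272 m

2.8272 m


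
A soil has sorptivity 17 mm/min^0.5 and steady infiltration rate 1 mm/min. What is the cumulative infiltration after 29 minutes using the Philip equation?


F = S*sqrt(t) + A*t
F = 17*sqrt(29) + 1*29
F = 17*5.385165 + 29

120.5478 mm


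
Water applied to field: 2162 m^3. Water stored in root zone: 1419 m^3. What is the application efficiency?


Ea = V_root / V_field * 100 = 1419 / 2162 * 100 = 65.6337%

65.6337 %


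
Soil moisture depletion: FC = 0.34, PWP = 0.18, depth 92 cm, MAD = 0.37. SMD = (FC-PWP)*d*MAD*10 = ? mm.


SMD = (FC - PWP) * d * MAD * 10
SMD = (0.34 - 0.18) * 92 * 0.37 * 10
SMD = 0.1600 * 92 * 0.37 * 10

54.4640 mm


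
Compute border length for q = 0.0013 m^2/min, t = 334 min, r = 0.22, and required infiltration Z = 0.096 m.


L = q*t/((1+r)*Z)
L = 0.0013*334/((1+0.22)*0.096)
L = 0.4342/0.11712

3.7073 m


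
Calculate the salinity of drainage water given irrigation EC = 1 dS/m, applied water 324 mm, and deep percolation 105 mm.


EC_dw = EC_iw * D_iw / D_dw
EC_dw = 1 * 324 / 105
EC_dw = 324 / 105

3.0857 dS/m


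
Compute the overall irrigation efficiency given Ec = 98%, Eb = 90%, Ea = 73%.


Ec = 0.98, Eb = 0.9, Ea = 0.73
E = 0.98 * 0.9 * 0.73 * 100 = 64.3860%

64.3860 %


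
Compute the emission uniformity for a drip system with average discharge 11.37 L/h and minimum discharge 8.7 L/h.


EU = (q_min/q_avg)*100 = (8.7/11.37)*100 = 76.5172%

76.5172 %


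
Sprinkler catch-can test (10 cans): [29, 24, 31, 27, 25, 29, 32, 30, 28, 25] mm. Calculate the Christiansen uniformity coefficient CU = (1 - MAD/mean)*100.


mean = 28.000000 mm
MAD = 2.200000 mm
CU = (1 - 2.200000/28.000000)*100

92.1429 %


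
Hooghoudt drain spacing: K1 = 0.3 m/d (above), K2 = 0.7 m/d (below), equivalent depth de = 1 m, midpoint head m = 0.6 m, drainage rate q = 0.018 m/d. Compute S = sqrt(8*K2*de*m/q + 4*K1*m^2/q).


S^2 = 8*K2*de*m/q + 4*K1*m^2/q
S^2 = 8*0.7*1*0.6/0.018 + 4*0.3*0.6^2/0.018
S = sqrt(210.6667)

14.5144 m


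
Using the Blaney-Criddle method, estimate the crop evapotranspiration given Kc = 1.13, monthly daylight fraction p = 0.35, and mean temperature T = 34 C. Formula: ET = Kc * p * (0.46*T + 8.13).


ET = Kc * p * (0.46*T + 8.13)
ET = 1.13 * 0.35 * (0.46*34 + 8.13)
ET = 1.13 * 0.35 * 23.7700

9.4010 mm/day


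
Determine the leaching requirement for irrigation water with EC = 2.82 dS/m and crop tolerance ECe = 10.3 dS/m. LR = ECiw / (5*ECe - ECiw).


LR = ECiw / (5*ECe - ECiw)
LR = 2.82 / (5*10.3 - 2.82)
LR = 2.82 / 48.6800

0.0579


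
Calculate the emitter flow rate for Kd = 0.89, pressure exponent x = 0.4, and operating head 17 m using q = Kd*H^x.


q = Kd * H^x = 0.89 * 17^0.4 = 0.89 * 3.105844

2.7642 L/h


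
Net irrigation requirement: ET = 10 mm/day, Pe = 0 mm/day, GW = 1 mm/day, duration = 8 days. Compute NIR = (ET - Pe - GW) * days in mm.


Daily deficit = ET - Pe - GW = 10 - 0 - 1 = 9 mm/day
NIR = 9 * 8 = 72 mm

72.0000 mm


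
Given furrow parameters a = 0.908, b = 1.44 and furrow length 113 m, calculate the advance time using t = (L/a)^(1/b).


t = (L/a)^(1/b)
t = (113/0.908)^(1/1.44)
t = 124.449339^(1/1.44)

28.5007 min


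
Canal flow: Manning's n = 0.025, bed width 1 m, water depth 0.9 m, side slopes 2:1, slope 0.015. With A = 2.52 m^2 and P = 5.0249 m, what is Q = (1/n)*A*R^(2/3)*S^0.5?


R = A/P = 2.52/5.0249 = 0.501503
Q = (1/0.025) * 2.52 * 0.501503^(2/3) * 0.015^0.5

7.7927 m^3/s


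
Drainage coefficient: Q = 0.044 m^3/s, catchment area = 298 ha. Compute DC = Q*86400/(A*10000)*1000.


DC = Q * 86400 / (A * 10000) * 1000
DC = 0.044 * 86400 / (298 * 10000) * 1000
DC = 3801600.0000 / 2980000

1.2757 mm/day


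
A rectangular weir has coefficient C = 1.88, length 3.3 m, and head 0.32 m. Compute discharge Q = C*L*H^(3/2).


Q = C * L * H^(3/2) = 1.88 * 3.3 * 0.32^1.5 = 1.88 * 3.3 * 0.181019

1.1230 m^3/s


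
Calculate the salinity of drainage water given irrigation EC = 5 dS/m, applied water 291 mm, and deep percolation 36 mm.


EC_dw = EC_iw * D_iw / D_dw
EC_dw = 5 * 291 / 36
EC_dw = 1455 / 36

40.4167 dS/m


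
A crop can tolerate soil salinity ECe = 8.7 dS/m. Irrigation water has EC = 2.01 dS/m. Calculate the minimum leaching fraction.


LR = ECiw / (5*ECe - ECiw)
LR = 2.01 / (5*8.7 - 2.01)
LR = 2.01 / 41.4900

0.0484


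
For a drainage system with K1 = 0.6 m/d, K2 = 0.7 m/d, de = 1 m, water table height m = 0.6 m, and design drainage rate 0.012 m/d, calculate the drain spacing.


S^2 = 8*K2*de*m/q + 4*K1*m^2/q
S^2 = 8*0.7*1*0.6/0.012 + 4*0.6*0.6^2/0.012
S = sqrt(352.0000)

18.7617 m


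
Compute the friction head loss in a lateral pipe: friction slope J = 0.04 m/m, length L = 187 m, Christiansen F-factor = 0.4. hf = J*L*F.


hf = J * L * F = 0.04 * 187 * 0.4 = 2.9920 m

2.9920 m


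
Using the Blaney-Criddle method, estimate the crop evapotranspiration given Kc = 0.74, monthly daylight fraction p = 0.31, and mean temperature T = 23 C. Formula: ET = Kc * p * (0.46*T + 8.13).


ET = Kc * p * (0.46*T + 8.13)
ET = 0.74 * 0.31 * (0.46*23 + 8.13)
ET = 0.74 * 0.31 * 18.7100

4.2921 mm/day


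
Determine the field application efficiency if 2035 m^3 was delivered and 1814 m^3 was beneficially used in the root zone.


Ea = V_root / V_field * 100 = 1814 / 2035 * 100 = 89.1400%

89.1400 %


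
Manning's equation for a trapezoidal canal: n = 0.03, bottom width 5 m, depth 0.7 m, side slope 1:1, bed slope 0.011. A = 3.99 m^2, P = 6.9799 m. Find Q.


R = A/P = 3.99/6.9799 = 0.571641
Q = (1/0.03) * 3.99 * 0.571641^(2/3) * 0.011^0.5

9.6079 m^3/s


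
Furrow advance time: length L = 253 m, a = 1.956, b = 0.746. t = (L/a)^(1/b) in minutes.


t = (L/a)^(1/b)
t = (253/1.956)^(1/0.746)
t = 129.345603^(1/0.746)

677.2770 min


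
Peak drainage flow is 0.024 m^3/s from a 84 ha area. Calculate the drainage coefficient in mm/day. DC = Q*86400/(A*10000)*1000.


DC = Q * 86400 / (A * 10000) * 1000
DC = 0.024 * 86400 / (84 * 10000) * 1000
DC = 2073600.0000 / 840000

2.4686 mm/day


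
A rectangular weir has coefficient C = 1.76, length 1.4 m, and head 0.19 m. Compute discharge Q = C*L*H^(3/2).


Q = C * L * H^(3/2) = 1.76 * 1.4 * 0.19^1.5 = 1.76 * 1.4 * 0.082819

0.2041 m^3/s


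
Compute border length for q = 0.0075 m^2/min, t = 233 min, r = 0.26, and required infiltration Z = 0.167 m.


L = q*t/((1+r)*Z)
L = 0.0075*233/((1+0.26)*0.167)
L = 1.7475/0.21042

8.3048 m


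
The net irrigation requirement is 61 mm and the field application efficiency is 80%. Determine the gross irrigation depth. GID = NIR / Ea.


Ea = 80% = 0.8
GID = NIR / Ea = 61 / 0.8 = 76.2500 mm

76.2500 mm


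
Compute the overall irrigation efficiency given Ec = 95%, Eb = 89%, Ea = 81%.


Ec = 0.95, Eb = 0.89, Ea = 0.81
E = 0.95 * 0.89 * 0.81 * 100 = 68.4855%

68.4855 %


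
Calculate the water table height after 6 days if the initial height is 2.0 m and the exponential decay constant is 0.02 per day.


m = m0 * exp(-k*t)
m = 2.0 * exp(-0.02 * 6)
m = 2.0 * exp(-0.1200)

1.7738 m


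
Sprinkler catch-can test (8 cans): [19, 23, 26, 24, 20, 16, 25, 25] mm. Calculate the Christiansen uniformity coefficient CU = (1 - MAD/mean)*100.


mean = 22.250000 mm
MAD = 2.937500 mm
CU = (1 - 2.937500/22.250000)*100

86.7978 %


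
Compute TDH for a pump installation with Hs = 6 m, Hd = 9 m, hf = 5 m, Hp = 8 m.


TDH = Hs + Hd + hf + Hp = 6 + 9 + 5 + 8 = 28

28 m


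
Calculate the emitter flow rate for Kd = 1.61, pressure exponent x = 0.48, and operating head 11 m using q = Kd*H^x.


q = Kd * H^x = 1.61 * 11^0.48 = 1.61 * 3.161320

5.0897 L/h


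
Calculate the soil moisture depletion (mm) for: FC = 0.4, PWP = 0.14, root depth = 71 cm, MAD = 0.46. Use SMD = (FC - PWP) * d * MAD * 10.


SMD = (FC - PWP) * d * MAD * 10
SMD = (0.4 - 0.14) * 71 * 0.46 * 10
SMD = 0.2600 * 71 * 0.46 * 10

84.9160 mm


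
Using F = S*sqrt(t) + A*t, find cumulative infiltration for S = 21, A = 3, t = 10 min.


F = S*sqrt(t) + A*t
F = 21*sqrt(10) + 3*10
F = 21*3.162278 + 30

96.4078 mm


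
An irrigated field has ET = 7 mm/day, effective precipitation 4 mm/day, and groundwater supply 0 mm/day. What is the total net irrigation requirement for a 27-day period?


Daily deficit = ET - Pe - GW = 7 - 4 - 0 = 3 mm/day
NIR = 3 * 27 = 81 mm

81.0000 mm


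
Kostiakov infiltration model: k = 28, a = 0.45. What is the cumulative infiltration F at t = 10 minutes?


F = k * t^a = 28 * 10^0.45
F = 28 * 2.818383

78.9147 mm


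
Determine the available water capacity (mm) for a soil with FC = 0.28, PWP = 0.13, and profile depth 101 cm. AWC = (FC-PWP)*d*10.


AWC = (FC - PWP) * d * 10
AWC = (0.28 - 0.13) * 101 * 10
AWC = 0.1500 * 101 * 10

151.5000 mm


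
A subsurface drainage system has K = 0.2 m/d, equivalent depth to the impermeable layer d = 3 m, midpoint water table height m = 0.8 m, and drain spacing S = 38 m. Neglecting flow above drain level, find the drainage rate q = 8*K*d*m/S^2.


q = 8*K*d*m/S^2
q = 8*0.2*3*0.8/38^2
q = 3.8400 / 1444

0.0027 m/d


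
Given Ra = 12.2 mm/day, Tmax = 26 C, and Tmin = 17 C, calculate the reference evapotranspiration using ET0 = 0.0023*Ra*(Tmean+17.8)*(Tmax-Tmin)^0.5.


Tmean = (Tmax + Tmin)/2 = (26 + 17)/2 = 21.5
ET0 = 0.0023 * 12.2 * (21.5 + 17.8) * sqrt(26 - 17)
ET0 = 0.0023 * 12.2 * 39.3 * 3.000000

3.3083 mm/day


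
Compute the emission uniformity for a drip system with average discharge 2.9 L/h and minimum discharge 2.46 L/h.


EU = (q_min/q_avg)*100 = (2.46/2.9)*100 = 84.8276%

84.8276 %


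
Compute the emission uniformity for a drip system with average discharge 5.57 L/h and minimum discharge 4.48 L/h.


EU = (q_min/q_avg)*100 = (4.48/5.57)*100 = 80.4309%

80.4309 %


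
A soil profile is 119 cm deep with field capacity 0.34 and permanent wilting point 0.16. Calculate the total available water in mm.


AWC = (FC - PWP) * d * 10
AWC = (0.34 - 0.16) * 119 * 10
AWC = 0.1800 * 119 * 10

214.2000 mm


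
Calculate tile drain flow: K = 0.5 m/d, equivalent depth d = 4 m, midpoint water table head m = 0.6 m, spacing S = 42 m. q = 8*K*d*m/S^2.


q = 8*K*d*m/S^2
q = 8*0.5*4*0.6/42^2
q = 9.6000 / 1764

0.0054 m/d


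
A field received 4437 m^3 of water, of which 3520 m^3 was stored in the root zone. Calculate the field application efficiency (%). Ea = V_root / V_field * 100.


Ea = V_root / V_field * 100 = 3520 / 4437 * 100 = 79.3329%

79.3329 %
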